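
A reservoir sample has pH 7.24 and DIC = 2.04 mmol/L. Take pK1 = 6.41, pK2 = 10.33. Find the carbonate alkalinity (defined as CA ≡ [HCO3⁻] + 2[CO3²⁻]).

CA = 1.78 mmol/L

CA = [HCO3⁻] + 2[CO3²⁻] = (α₁ + 2α₂)·DIC
At pH 7.24: [H⁺]/K1 = 10^-0.83 = 0.14791, K2/[H⁺] = 10^-3.09 = 0.00081283
α₁ = 1/(1 + 0.14791 + 0.00081283) = 1/1.1487 = 0.8705; α₂ = α₁·K2/[H⁺] = 0.0007076
α₁ + 2α₂ = 0.8719
CA = 0.8719 × 2.04 = 1.78 mmol/L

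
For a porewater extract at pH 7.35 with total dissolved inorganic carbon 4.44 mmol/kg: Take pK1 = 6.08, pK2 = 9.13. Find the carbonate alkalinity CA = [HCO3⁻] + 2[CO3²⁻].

CA = 4.29 mmol/kg

CA = [HCO3⁻] + 2[CO3²⁻] = (α₁ + 2α₂)·DIC
At pH 7.35: [H⁺]/K1 = 10^-1.27 = 0.053703, K2/[H⁺] = 10^-1.78 = 0.016596
α₁ = 1/(1 + 0.053703 + 0.016596) = 1/1.0703 = 0.9343; α₂ = α₁·K2/[H⁺] = 0.01551
α₁ + 2α₂ = 0.9653
CA = 0.9653 × 4.44 = 4.29 mmol/kg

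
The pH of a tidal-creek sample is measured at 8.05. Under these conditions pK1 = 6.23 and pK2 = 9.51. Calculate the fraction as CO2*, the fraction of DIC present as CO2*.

α₀ = 0.0144

α₀ = 1 / (1 + K1/[H⁺] + K1K2/[H⁺]²) = 1 / (1 + 10^+1.82 + 10^+0.36)
   = 1 / (1 + 66.069 + 2.2909) = 1/69.360 = 0.01442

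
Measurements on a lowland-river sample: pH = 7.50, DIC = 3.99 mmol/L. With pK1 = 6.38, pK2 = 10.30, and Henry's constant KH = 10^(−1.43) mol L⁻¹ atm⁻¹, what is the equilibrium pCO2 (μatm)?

α₀ = 1 / (1 + K1/[H⁺] + K1K2/[H⁺]²) = 1 / (1 + 10^+1.12 + 10^-1.68)
   = 1 / (1 + 13.183 + 0.020893) = 1/14.203 = 0.07041
[CO2*] = α₀ × DIC = 0.07041 × 3.99 = 0.2809 mmol/L
pCO2 = [CO2*]/KH = 2.809×10^-4 / 3.715×10^-2 = 7560 μatm

pCO2 = 7560 μatm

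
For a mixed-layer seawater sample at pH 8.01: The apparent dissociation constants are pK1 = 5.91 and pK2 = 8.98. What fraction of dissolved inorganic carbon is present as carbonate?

α₂ = 0.0961

α₂ = 1 / (1 + [H⁺]/K2 + [H⁺]²/(K1K2)) = 1 / (1 + 10^+0.97 + 10^-1.13)
   = 1 / (1 + 9.3325 + 0.074131) = 1/10.407 = 0.09609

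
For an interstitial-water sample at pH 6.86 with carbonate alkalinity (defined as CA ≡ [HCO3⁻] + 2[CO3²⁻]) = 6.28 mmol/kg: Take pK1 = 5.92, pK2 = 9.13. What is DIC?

CA = [HCO3⁻] + 2[CO3²⁻] = (α₁ + 2α₂)·DIC
At pH 6.86: [H⁺]/K1 = 10^-0.94 = 0.11482, K2/[H⁺] = 10^-2.27 = 0.0053703
α₁ = 1/(1 + 0.11482 + 0.0053703) = 1/1.1202 = 0.8927; α₂ = α₁·K2/[H⁺] = 0.004794
α₁ + 2α₂ = 0.9023
DIC = CA / (α₁ + 2α₂) = 6.28 / 0.9023 = 6.96 mmol/kg

DIC = 6.96 mmol/kg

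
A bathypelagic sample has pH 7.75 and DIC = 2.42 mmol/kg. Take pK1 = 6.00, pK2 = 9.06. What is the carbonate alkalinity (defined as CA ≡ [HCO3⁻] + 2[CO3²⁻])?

CA = [HCO3⁻] + 2[CO3²⁻] = (α₁ + 2α₂)·DIC
At pH 7.75: [H⁺]/K1 = 10^-1.75 = 0.017783, K2/[H⁺] = 10^-1.31 = 0.048978
α₁ = 1/(1 + 0.017783 + 0.048978) = 1/1.0668 = 0.9374; α₂ = α₁·K2/[H⁺] = 0.04591
α₁ + 2α₂ = 1.0292
CA = 1.0292 × 2.42 = 2.49 mmol/kg

CA = 2.49 mmol/kg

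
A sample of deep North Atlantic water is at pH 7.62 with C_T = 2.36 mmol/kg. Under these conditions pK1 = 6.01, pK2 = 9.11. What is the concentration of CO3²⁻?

[CO3²⁻] = 0.0723 mmol/kg

α₂ = 1 / (1 + [H⁺]/K2 + [H⁺]²/(K1K2)) = 1 / (1 + 10^+1.49 + 10^-0.12)
   = 1 / (1 + 30.903 + 0.75858) = 1/32.662 = 0.03062
[CO3²⁻] = α₂ × DIC = 0.03062 × 2.36 = 0.0723 mmol/kg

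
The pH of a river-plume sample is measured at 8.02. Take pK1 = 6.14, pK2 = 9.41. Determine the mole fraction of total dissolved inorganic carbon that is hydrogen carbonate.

α₁ = 0.949

α₁ = 1 / (1 + [H⁺]/K1 + K2/[H⁺]) = 1 / (1 + 10^-1.88 + 10^-1.39)
   = 1 / (1 + 0.013183 + 0.040738) = 1/1.0539 = 0.9488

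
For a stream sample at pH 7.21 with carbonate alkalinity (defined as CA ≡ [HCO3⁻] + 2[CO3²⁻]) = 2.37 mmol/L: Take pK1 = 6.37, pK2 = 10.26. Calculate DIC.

DIC = 2.71 mmol/L

CA = [HCO3⁻] + 2[CO3²⁻] = (α₁ + 2α₂)·DIC
At pH 7.21: [H⁺]/K1 = 10^-0.84 = 0.14454, K2/[H⁺] = 10^-3.05 = 0.00089125
α₁ = 1/(1 + 0.14454 + 0.00089125) = 1/1.1454 = 0.8730; α₂ = α₁·K2/[H⁺] = 0.0007781
α₁ + 2α₂ = 0.8746
DIC = CA / (α₁ + 2α₂) = 2.37 / 0.8746 = 2.71 mmol/L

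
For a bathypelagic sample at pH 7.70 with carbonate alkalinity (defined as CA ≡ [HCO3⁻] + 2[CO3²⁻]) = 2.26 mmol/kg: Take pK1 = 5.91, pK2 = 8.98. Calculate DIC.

DIC = 2.19 mmol/kg

CA = [HCO3⁻] + 2[CO3²⁻] = (α₁ + 2α₂)·DIC
At pH 7.70: [H⁺]/K1 = 10^-1.79 = 0.016218, K2/[H⁺] = 10^-1.28 = 0.052481
α₁ = 1/(1 + 0.016218 + 0.052481) = 1/1.0687 = 0.9357; α₂ = α₁·K2/[H⁺] = 0.04911
α₁ + 2α₂ = 1.0339
DIC = CA / (α₁ + 2α₂) = 2.26 / 1.0339 = 2.19 mmol/kg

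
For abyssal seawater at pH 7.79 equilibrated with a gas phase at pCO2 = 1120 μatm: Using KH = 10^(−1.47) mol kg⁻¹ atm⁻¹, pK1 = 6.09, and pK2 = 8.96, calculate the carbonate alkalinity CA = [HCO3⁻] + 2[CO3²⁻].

[CO2*] = KH · pCO2 = 10^(−1.47) × 1120×10^-6 = 3.795×10^-5 mol/kg
α₀ = 1/(1 + K1/[H⁺] + K1K2/[H⁺]²) = 1/(1 + 10^+1.70 + 10^+0.53) = 0.01835
DIC = [CO2*]/α₀ = 3.795×10^-5 / 0.01835 = 2.069 mmol/kg
CA = (α₁ + 2α₂)·DIC = (0.9195 + 2×0.06217) × 2.069 = 2.16 mmol/kg

CA = 2.16 mmol/kg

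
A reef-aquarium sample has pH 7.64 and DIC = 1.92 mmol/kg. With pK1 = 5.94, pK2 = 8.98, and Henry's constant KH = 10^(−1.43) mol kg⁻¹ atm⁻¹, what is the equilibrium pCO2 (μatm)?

pCO2 = 968 μatm

α₀ = 1 / (1 + K1/[H⁺] + K1K2/[H⁺]²) = 1 / (1 + 10^+1.70 + 10^+0.36)
   = 1 / (1 + 50.119 + 2.2909) = 1/53.410 = 0.01872
[CO2*] = α₀ × DIC = 0.01872 × 1.92 = 0.03595 mmol/kg
pCO2 = [CO2*]/KH = 3.595×10^-5 / 3.715×10^-2 = 968 μatm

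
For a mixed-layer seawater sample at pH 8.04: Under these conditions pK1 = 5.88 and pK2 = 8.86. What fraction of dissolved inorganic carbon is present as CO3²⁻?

α₂ = 1 / (1 + [H⁺]/K2 + [H⁺]²/(K1K2)) = 1 / (1 + 10^+0.82 + 10^-1.34)
   = 1 / (1 + 6.6069 + 0.045709) = 1/7.6526 = 0.1307

α₂ = 0.131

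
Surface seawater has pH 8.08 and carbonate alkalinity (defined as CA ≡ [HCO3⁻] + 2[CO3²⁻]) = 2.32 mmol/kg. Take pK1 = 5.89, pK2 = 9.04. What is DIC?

CA = [HCO3⁻] + 2[CO3²⁻] = (α₁ + 2α₂)·DIC
At pH 8.08: [H⁺]/K1 = 10^-2.19 = 0.0064565, K2/[H⁺] = 10^-0.96 = 0.10965
α₁ = 1/(1 + 0.0064565 + 0.10965) = 1/1.1161 = 0.8960; α₂ = α₁·K2/[H⁺] = 0.09824
α₁ + 2α₂ = 1.0925
DIC = CA / (α₁ + 2α₂) = 2.32 / 1.0925 = 2.12 mmol/kg

DIC = 2.12 mmol/kg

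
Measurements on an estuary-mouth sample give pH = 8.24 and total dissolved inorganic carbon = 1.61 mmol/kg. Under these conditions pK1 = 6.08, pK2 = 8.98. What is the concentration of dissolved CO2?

[CO2*] = 9.37 μmol/kg

α₀ = 1 / (1 + K1/[H⁺] + K1K2/[H⁺]²) = 1 / (1 + 10^+2.16 + 10^+1.42)
   = 1 / (1 + 144.54 + 26.303) = 1/171.85 = 0.005819
[CO2*] = α₀ × DIC = 0.005819 × 1.61 = 0.00937 mmol/kg = 9.37 μmol/kg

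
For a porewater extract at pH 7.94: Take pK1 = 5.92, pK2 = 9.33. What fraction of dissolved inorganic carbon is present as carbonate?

α₂ = 0.0388

α₂ = 1 / (1 + [H⁺]/K2 + [H⁺]²/(K1K2)) = 1 / (1 + 10^+1.39 + 10^-0.63)
   = 1 / (1 + 24.547 + 0.23442) = 1/25.782 = 0.03879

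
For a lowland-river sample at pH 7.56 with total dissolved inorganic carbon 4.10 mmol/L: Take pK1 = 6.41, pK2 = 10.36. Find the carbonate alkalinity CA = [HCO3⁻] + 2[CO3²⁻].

CA = 3.84 mmol/L

CA = [HCO3⁻] + 2[CO3²⁻] = (α₁ + 2α₂)·DIC
At pH 7.56: [H⁺]/K1 = 10^-1.15 = 0.070795, K2/[H⁺] = 10^-2.80 = 0.0015849
α₁ = 1/(1 + 0.070795 + 0.0015849) = 1/1.0724 = 0.9325; α₂ = α₁·K2/[H⁺] = 0.001478
α₁ + 2α₂ = 0.9355
CA = 0.9355 × 4.10 = 3.84 mmol/L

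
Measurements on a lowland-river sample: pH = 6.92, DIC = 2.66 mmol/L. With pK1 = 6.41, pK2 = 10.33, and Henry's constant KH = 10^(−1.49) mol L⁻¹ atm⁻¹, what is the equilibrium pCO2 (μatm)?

pCO2 = 1.94×10^4 μatm

α₀ = 1 / (1 + K1/[H⁺] + K1K2/[H⁺]²) = 1 / (1 + 10^+0.51 + 10^-2.90)
   = 1 / (1 + 3.2359 + 0.0012589) = 1/4.2372 = 0.2360
[CO2*] = α₀ × DIC = 0.2360 × 2.66 = 0.6278 mmol/L
pCO2 = [CO2*]/KH = 6.278×10^-4 / 3.236×10^-2 = 1.94×10^4 μatm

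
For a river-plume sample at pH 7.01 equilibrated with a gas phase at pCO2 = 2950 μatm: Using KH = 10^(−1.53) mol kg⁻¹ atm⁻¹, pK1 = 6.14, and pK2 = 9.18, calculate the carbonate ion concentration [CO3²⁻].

[CO3²⁻] = 4.36 μmol/kg

[CO2*] = KH · pCO2 = 10^(−1.53) × 2950×10^-6 = 8.706×10^-5 mol/kg
α₀ = 1/(1 + K1/[H⁺] + K1K2/[H⁺]²) = 1/(1 + 10^+0.87 + 10^-1.30) = 0.1182
DIC = [CO2*]/α₀ = 8.706×10^-5 / 0.1182 = 0.7368 mmol/kg
[CO3²⁻] = α₂·DIC; α₂ = 0.005922, so [CO3²⁻] = 0.005922 × 0.7368 = 0.00436 mmol/kg = 4.36 μmol/kg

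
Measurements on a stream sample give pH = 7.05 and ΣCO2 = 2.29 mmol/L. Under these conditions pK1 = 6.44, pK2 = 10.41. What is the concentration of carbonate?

[CO3²⁻] = 0.802 μmol/L

α₂ = 1 / (1 + [H⁺]/K2 + [H⁺]²/(K1K2)) = 1 / (1 + 10^+3.36 + 10^+2.75)
   = 1 / (1 + 2290.9 + 562.34) = 1/2854.2 = 0.0003504
[CO3²⁻] = α₂ × DIC = 0.0003504 × 2.29 = 0.000802 mmol/L = 0.802 μmol/L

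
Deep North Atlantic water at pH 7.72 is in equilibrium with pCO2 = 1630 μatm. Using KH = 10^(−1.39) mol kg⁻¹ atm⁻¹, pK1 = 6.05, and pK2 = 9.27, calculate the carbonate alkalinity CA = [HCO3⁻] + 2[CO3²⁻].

CA = 3.28 mmol/kg

[CO2*] = KH · pCO2 = 10^(−1.39) × 1630×10^-6 = 6.640×10^-5 mol/kg
α₀ = 1/(1 + K1/[H⁺] + K1K2/[H⁺]²) = 1/(1 + 10^+1.67 + 10^+0.12) = 0.02037
DIC = [CO2*]/α₀ = 6.640×10^-5 / 0.02037 = 3.260 mmol/kg
CA = (α₁ + 2α₂)·DIC = (0.9528 + 2×0.02685) × 3.260 = 3.28 mmol/kg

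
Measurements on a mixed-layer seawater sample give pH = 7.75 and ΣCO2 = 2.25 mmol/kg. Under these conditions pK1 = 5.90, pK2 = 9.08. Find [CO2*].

α₀ = 1 / (1 + K1/[H⁺] + K1K2/[H⁺]²) = 1 / (1 + 10^+1.85 + 10^+0.52)
   = 1 / (1 + 70.795 + 3.3113) = 1/75.106 = 0.01331
[CO2*] = α₀ × DIC = 0.01331 × 2.25 = 0.0300 mmol/kg

[CO2*] = 0.0300 mmol/kg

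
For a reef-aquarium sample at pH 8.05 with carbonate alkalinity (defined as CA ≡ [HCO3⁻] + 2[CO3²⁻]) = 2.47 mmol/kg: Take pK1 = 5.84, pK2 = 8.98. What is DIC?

DIC = 2.25 mmol/kg

CA = [HCO3⁻] + 2[CO3²⁻] = (α₁ + 2α₂)·DIC
At pH 8.05: [H⁺]/K1 = 10^-2.21 = 0.0061660, K2/[H⁺] = 10^-0.93 = 0.11749
α₁ = 1/(1 + 0.0061660 + 0.11749) = 1/1.1237 = 0.8900; α₂ = α₁·K2/[H⁺] = 0.1046
α₁ + 2α₂ = 1.0991
DIC = CA / (α₁ + 2α₂) = 2.47 / 1.0991 = 2.25 mmol/kg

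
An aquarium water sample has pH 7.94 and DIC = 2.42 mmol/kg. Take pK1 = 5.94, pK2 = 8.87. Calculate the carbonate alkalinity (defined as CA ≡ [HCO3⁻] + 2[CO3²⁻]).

CA = [HCO3⁻] + 2[CO3²⁻] = (α₁ + 2α₂)·DIC
At pH 7.94: [H⁺]/K1 = 10^-2.00 = 0.010000, K2/[H⁺] = 10^-0.93 = 0.11749
α₁ = 1/(1 + 0.010000 + 0.11749) = 1/1.1275 = 0.8869; α₂ = α₁·K2/[H⁺] = 0.1042
α₁ + 2α₂ = 1.0953
CA = 1.0953 × 2.42 = 2.65 mmol/kg

CA = 2.65 mmol/kg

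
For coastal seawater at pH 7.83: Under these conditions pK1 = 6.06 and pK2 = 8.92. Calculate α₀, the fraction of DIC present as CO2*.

α₀ = 0.0155

α₀ = 1 / (1 + K1/[H⁺] + K1K2/[H⁺]²) = 1 / (1 + 10^+1.77 + 10^+0.68)
   = 1 / (1 + 58.884 + 4.7863) = 1/64.671 = 0.01546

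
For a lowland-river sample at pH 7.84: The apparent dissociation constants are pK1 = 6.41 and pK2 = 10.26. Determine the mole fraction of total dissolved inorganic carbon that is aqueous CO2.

α₀ = 0.0357

α₀ = 1 / (1 + K1/[H⁺] + K1K2/[H⁺]²) = 1 / (1 + 10^+1.43 + 10^-0.99)
   = 1 / (1 + 26.915 + 0.10233) = 1/28.018 = 0.03569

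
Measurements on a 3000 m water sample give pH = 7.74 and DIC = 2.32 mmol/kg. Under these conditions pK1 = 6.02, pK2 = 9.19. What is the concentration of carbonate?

[CO3²⁻] = 0.0781 mmol/kg

α₂ = 1 / (1 + [H⁺]/K2 + [H⁺]²/(K1K2)) = 1 / (1 + 10^+1.45 + 10^-0.27)
   = 1 / (1 + 28.184 + 0.53703) = 1/29.721 = 0.03365
[CO3²⁻] = α₂ × DIC = 0.03365 × 2.32 = 0.0781 mmol/kg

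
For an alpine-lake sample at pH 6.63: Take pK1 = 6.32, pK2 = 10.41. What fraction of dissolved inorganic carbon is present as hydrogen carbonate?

α₁ = 0.671

α₁ = 1 / (1 + [H⁺]/K1 + K2/[H⁺]) = 1 / (1 + 10^-0.31 + 10^-3.78)
   = 1 / (1 + 0.48978 + 0.00016596) = 1/1.4899 = 0.6712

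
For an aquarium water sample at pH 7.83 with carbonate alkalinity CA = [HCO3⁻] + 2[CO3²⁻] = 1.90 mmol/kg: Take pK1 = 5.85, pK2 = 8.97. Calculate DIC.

CA = [HCO3⁻] + 2[CO3²⁻] = (α₁ + 2α₂)·DIC
At pH 7.83: [H⁺]/K1 = 10^-1.98 = 0.010471, K2/[H⁺] = 10^-1.14 = 0.072444
α₁ = 1/(1 + 0.010471 + 0.072444) = 1/1.0829 = 0.9234; α₂ = α₁·K2/[H⁺] = 0.06690
α₁ + 2α₂ = 1.0572
DIC = CA / (α₁ + 2α₂) = 1.90 / 1.0572 = 1.80 mmol/kg

DIC = 1.80 mmol/kg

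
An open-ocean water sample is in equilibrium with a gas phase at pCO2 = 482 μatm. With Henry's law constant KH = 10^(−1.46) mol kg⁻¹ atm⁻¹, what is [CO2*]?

[CO2*] = 16.7 μmol/kg

KH = 10^(−1.46) = 3.467×10^-2 mol kg⁻¹ atm⁻¹
[CO2*] = KH · pCO2 = 3.467×10^-2 × 482×10^-6 atm = 1.67×10^-5 mol/kg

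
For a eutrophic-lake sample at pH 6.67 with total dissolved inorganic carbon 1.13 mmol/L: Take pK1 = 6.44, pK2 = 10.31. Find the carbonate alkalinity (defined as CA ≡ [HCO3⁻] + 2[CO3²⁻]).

CA = [HCO3⁻] + 2[CO3²⁻] = (α₁ + 2α₂)·DIC
At pH 6.67: [H⁺]/K1 = 10^-0.23 = 0.58884, K2/[H⁺] = 10^-3.64 = 0.00022909
α₁ = 1/(1 + 0.58884 + 0.00022909) = 1/1.5891 = 0.6293; α₂ = α₁·K2/[H⁺] = 0.0001442
α₁ + 2α₂ = 0.6296
CA = 0.6296 × 1.13 = 0.711 mmol/L

CA = 0.711 mmol/L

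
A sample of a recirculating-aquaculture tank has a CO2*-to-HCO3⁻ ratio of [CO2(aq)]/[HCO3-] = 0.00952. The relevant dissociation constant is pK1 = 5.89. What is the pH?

From K1 = [H⁺][HCO3-]/[CO2(aq)]:  pH = pK1 − log₁₀([CO2(aq)]/[HCO3-])
log₁₀(0.00952) = -2.021
pH = 5.89 − (-2.021) = 7.91

pH = 7.91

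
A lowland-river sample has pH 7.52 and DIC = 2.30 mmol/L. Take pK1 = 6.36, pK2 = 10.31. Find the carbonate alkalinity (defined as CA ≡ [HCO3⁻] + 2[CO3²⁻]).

CA = 2.15 mmol/L

CA = [HCO3⁻] + 2[CO3²⁻] = (α₁ + 2α₂)·DIC
At pH 7.52: [H⁺]/K1 = 10^-1.16 = 0.069183, K2/[H⁺] = 10^-2.79 = 0.0016218
α₁ = 1/(1 + 0.069183 + 0.0016218) = 1/1.0708 = 0.9339; α₂ = α₁·K2/[H⁺] = 0.001515
α₁ + 2α₂ = 0.9369
CA = 0.9369 × 2.30 = 2.15 mmol/L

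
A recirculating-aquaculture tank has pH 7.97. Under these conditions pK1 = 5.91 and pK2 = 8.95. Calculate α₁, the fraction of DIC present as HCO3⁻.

α₁ = 0.898

α₁ = 1 / (1 + [H⁺]/K1 + K2/[H⁺]) = 1 / (1 + 10^-2.06 + 10^-0.98)
   = 1 / (1 + 0.0087096 + 0.10471) = 1/1.1134 = 0.8981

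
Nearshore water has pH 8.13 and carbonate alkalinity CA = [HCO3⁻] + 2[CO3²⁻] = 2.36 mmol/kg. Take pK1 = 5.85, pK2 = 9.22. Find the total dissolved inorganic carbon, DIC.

CA = [HCO3⁻] + 2[CO3²⁻] = (α₁ + 2α₂)·DIC
At pH 8.13: [H⁺]/K1 = 10^-2.28 = 0.0052481, K2/[H⁺] = 10^-1.09 = 0.081283
α₁ = 1/(1 + 0.0052481 + 0.081283) = 1/1.0865 = 0.9204; α₂ = α₁·K2/[H⁺] = 0.07481
α₁ + 2α₂ = 1.0700
DIC = CA / (α₁ + 2α₂) = 2.36 / 1.0700 = 2.21 mmol/kg

DIC = 2.21 mmol/kg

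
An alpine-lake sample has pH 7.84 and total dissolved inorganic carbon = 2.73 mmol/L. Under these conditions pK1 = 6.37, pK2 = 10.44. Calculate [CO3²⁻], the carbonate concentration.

[CO3²⁻] = 6.62 μmol/L

α₂ = 1 / (1 + [H⁺]/K2 + [H⁺]²/(K1K2)) = 1 / (1 + 10^+2.60 + 10^+1.13)
   = 1 / (1 + 398.11 + 13.490) = 1/412.60 = 0.002424
[CO3²⁻] = α₂ × DIC = 0.002424 × 2.73 = 0.00662 mmol/L = 6.62 μmol/L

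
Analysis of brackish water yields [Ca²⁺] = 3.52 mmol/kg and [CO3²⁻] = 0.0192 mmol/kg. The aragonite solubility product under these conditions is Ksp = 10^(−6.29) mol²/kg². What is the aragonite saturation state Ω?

Ω = 0.132

Ksp = 10^(−6.29) = 5.129×10^-7
Ω = [Ca²⁺][CO3²⁻]/Ksp = (3.52×10^-3)(0.0192×10^-3) / 5.129×10^-7 = 0.132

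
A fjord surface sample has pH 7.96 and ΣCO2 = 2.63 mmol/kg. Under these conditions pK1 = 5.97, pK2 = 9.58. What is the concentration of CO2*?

[CO2*] = 0.0260 mmol/kg

α₀ = 1 / (1 + K1/[H⁺] + K1K2/[H⁺]²) = 1 / (1 + 10^+1.99 + 10^+0.37)
   = 1 / (1 + 97.724 + 2.3442) = 1/101.07 = 0.009894
[CO2*] = α₀ × DIC = 0.009894 × 2.63 = 0.0260 mmol/kg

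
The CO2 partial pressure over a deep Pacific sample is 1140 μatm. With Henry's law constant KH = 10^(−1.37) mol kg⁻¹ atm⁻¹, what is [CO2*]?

[CO2*] = 48.6 μmol/kg

KH = 10^(−1.37) = 4.266×10^-2 mol kg⁻¹ atm⁻¹
[CO2*] = KH · pCO2 = 4.266×10^-2 × 1140×10^-6 atm = 4.86×10^-5 mol/kg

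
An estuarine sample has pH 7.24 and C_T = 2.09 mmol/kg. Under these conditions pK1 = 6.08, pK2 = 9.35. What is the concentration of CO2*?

[CO2*] = 0.134 mmol/kg

α₀ = 1 / (1 + K1/[H⁺] + K1K2/[H⁺]²) = 1 / (1 + 10^+1.16 + 10^-0.95)
   = 1 / (1 + 14.454 + 0.11220) = 1/15.567 = 0.06424
[CO2*] = α₀ × DIC = 0.06424 × 2.09 = 0.134 mmol/kg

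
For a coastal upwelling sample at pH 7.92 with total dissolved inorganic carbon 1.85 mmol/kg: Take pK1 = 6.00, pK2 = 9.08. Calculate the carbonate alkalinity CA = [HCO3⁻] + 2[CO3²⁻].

CA = 1.95 mmol/kg

CA = [HCO3⁻] + 2[CO3²⁻] = (α₁ + 2α₂)·DIC
At pH 7.92: [H⁺]/K1 = 10^-1.92 = 0.012023, K2/[H⁺] = 10^-1.16 = 0.069183
α₁ = 1/(1 + 0.012023 + 0.069183) = 1/1.0812 = 0.9249; α₂ = α₁·K2/[H⁺] = 0.06399
α₁ + 2α₂ = 1.0529
CA = 1.0529 × 1.85 = 1.95 mmol/kg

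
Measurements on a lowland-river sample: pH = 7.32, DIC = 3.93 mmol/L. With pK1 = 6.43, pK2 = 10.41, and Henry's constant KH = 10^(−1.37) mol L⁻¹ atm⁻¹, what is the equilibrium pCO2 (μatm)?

pCO2 = 1.05×10^4 μatm

α₀ = 1 / (1 + K1/[H⁺] + K1K2/[H⁺]²) = 1 / (1 + 10^+0.89 + 10^-2.20)
   = 1 / (1 + 7.7625 + 0.0063096) = 1/8.7688 = 0.1140
[CO2*] = α₀ × DIC = 0.1140 × 3.93 = 0.4482 mmol/L
pCO2 = [CO2*]/KH = 4.482×10^-4 / 4.266×10^-2 = 1.05×10^4 μatm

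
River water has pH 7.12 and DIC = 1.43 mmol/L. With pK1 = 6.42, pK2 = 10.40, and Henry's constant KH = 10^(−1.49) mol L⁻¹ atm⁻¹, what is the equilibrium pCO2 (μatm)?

pCO2 = 7350 μatm

α₀ = 1 / (1 + K1/[H⁺] + K1K2/[H⁺]²) = 1 / (1 + 10^+0.70 + 10^-2.58)
   = 1 / (1 + 5.0119 + 0.0026303) = 1/6.0145 = 0.1663
[CO2*] = α₀ × DIC = 0.1663 × 1.43 = 0.2378 mmol/L
pCO2 = [CO2*]/KH = 2.378×10^-4 / 3.236×10^-2 = 7350 μatm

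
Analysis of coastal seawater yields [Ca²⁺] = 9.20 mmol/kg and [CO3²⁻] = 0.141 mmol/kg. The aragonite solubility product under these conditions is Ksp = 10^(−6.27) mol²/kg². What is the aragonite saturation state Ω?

Ksp = 10^(−6.27) = 5.370×10^-7
Ω = [Ca²⁺][CO3²⁻]/Ksp = (9.20×10^-3)(0.141×10^-3) / 5.370×10^-7 = 2.42

Ω = 2.42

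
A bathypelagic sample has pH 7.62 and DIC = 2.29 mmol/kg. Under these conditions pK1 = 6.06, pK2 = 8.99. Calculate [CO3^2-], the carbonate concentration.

α₂ = 1 / (1 + [H⁺]/K2 + [H⁺]²/(K1K2)) = 1 / (1 + 10^+1.37 + 10^-0.19)
   = 1 / (1 + 23.442 + 0.64565) = 1/25.088 = 0.03986
[CO3²⁻] = α₂ × DIC = 0.03986 × 2.29 = 0.0913 mmol/kg

[CO3²⁻] = 0.0913 mmol/kg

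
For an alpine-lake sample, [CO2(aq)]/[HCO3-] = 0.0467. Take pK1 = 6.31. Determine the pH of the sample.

From K1 = [H⁺][HCO3-]/[CO2(aq)]:  pH = pK1 − log₁₀([CO2(aq)]/[HCO3-])
log₁₀(0.0467) = -1.331
pH = 6.31 − (-1.331) = 7.64

pH = 7.64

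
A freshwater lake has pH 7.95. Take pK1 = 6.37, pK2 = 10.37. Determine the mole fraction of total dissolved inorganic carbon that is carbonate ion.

α₂ = 1 / (1 + [H⁺]/K2 + [H⁺]²/(K1K2)) = 1 / (1 + 10^+2.42 + 10^+0.84)
   = 1 / (1 + 263.03 + 6.9183) = 1/270.95 = 0.003691

α₂ = 0.00369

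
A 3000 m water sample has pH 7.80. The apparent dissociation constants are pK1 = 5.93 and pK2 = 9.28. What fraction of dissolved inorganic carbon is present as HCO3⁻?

α₁ = 0.955

α₁ = 1 / (1 + [H⁺]/K1 + K2/[H⁺]) = 1 / (1 + 10^-1.87 + 10^-1.48)
   = 1 / (1 + 0.013490 + 0.033113) = 1/1.0466 = 0.9555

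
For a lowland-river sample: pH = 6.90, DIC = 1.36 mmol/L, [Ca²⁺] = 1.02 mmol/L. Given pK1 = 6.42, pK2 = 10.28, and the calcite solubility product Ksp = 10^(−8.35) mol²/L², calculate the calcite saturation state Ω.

α₂ = 1 / (1 + [H⁺]/K2 + [H⁺]²/(K1K2)) = 1 / (1 + 10^+3.38 + 10^+2.90)
   = 1 / (1 + 2398.8 + 794.33) = 1/3194.2 = 0.0003131
[CO3²⁻] = α₂ × DIC = 0.0003131 × 1.36 = 0.0004258 mmol/L = 0.4258 μmol/L
Ksp = 10^(−8.35) = 4.467×10^-9
Ω = [Ca²⁺][CO3²⁻]/Ksp = (1.02×10^-3)(4.258×10^-7) / 4.467×10^-9 = 0.0972

Ω = 0.0972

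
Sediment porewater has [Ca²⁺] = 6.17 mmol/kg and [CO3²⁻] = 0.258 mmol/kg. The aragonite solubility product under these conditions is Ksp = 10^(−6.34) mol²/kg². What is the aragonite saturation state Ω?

Ω = 3.48

Ksp = 10^(−6.34) = 4.571×10^-7
Ω = [Ca²⁺][CO3²⁻]/Ksp = (6.17×10^-3)(0.258×10^-3) / 4.571×10^-7 = 3.48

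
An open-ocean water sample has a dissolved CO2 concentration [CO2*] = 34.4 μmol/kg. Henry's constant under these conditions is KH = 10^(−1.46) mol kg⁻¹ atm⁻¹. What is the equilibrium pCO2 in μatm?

KH = 10^(−1.46) = 3.467×10^-2 mol kg⁻¹ atm⁻¹
pCO2 = [CO2*]/KH = 34.4×10^-6 / 3.467×10^-2 = 9.92×10^-4 atm = 992 μatm

pCO2 = 992 μatm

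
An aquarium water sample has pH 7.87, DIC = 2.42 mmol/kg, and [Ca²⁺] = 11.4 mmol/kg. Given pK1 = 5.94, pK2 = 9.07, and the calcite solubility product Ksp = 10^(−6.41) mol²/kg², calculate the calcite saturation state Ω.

α₂ = 1 / (1 + [H⁺]/K2 + [H⁺]²/(K1K2)) = 1 / (1 + 10^+1.20 + 10^-0.73)
   = 1 / (1 + 15.849 + 0.18621) = 1/17.035 = 0.05870
[CO3²⁻] = α₂ × DIC = 0.05870 × 2.42 = 0.1421 mmol/kg
Ksp = 10^(−6.41) = 3.890×10^-7
Ω = [Ca²⁺][CO3²⁻]/Ksp = (11.4×10^-3)(1.421×10^-4) / 3.890×10^-7 = 4.16

Ω = 4.16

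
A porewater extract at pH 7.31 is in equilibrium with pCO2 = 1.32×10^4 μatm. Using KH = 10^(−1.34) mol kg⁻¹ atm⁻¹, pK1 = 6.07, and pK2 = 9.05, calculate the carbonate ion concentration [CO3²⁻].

[CO3²⁻] = 0.191 mmol/kg

[CO2*] = KH · pCO2 = 10^(−1.34) × 1.32×10^4×10^-6 = 6.034×10^-4 mol/kg
α₀ = 1/(1 + K1/[H⁺] + K1K2/[H⁺]²) = 1/(1 + 10^+1.24 + 10^-0.50) = 0.05349
DIC = [CO2*]/α₀ = 6.034×10^-4 / 0.05349 = 11.28 mmol/kg
[CO3²⁻] = α₂·DIC; α₂ = 0.01692, so [CO3²⁻] = 0.01692 × 11.28 = 0.191 mmol/kg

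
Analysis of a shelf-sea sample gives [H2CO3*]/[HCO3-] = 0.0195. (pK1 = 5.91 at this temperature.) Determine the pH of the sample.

pH = 7.62

From K1 = [H⁺][HCO3-]/[H2CO3*]:  pH = pK1 − log₁₀([H2CO3*]/[HCO3-])
log₁₀(0.0195) = -1.710
pH = 5.91 − (-1.710) = 7.62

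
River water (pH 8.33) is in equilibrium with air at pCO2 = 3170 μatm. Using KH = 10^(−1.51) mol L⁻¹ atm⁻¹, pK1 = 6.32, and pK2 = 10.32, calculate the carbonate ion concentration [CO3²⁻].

[CO2*] = KH · pCO2 = 10^(−1.51) × 3170×10^-6 = 9.796×10^-5 mol/L
α₀ = 1/(1 + K1/[H⁺] + K1K2/[H⁺]²) = 1/(1 + 10^+2.01 + 10^+0.02) = 0.009581
DIC = [CO2*]/α₀ = 9.796×10^-5 / 0.009581 = 10.22 mmol/L
[CO3²⁻] = α₂·DIC; α₂ = 0.01003, so [CO3²⁻] = 0.01003 × 10.22 = 0.103 mmol/L

[CO3²⁻] = 0.103 mmol/L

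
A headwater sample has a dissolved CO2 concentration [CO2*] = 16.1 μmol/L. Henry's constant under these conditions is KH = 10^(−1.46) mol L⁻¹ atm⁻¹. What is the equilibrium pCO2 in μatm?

KH = 10^(−1.46) = 3.467×10^-2 mol L⁻¹ atm⁻¹
pCO2 = [CO2*]/KH = 16.1×10^-6 / 3.467×10^-2 = 4.64×10^-4 atm = 464 μatm

pCO2 = 464 μatm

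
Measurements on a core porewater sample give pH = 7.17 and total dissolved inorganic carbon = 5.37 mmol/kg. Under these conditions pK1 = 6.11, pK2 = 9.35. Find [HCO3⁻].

α₁ = 1 / (1 + [H⁺]/K1 + K2/[H⁺]) = 1 / (1 + 10^-1.06 + 10^-2.18)
   = 1 / (1 + 0.087096 + 0.0066069) = 1/1.0937 = 0.9143
[HCO3⁻] = α₁ × DIC = 0.9143 × 5.37 = 4.91 mmol/kg

[HCO3⁻] = 4.91 mmol/kg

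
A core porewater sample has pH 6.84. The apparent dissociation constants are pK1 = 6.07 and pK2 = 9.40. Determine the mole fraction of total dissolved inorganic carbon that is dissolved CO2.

α₀ = 0.145

α₀ = 1 / (1 + K1/[H⁺] + K1K2/[H⁺]²) = 1 / (1 + 10^+0.77 + 10^-1.79)
   = 1 / (1 + 5.8884 + 0.016218) = 1/6.9047 = 0.1448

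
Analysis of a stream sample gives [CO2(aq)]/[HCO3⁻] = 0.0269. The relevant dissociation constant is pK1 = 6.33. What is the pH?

From K1 = [H⁺][HCO3⁻]/[CO2(aq)]:  pH = pK1 − log₁₀([CO2(aq)]/[HCO3⁻])
log₁₀(0.0269) = -1.570
pH = 6.33 − (-1.570) = 7.90

pH = 7.90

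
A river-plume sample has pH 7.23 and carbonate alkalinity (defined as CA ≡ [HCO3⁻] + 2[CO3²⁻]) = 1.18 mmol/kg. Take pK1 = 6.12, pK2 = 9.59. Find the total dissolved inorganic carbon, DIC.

DIC = 1.27 mmol/kg

CA = [HCO3⁻] + 2[CO3²⁻] = (α₁ + 2α₂)·DIC
At pH 7.23: [H⁺]/K1 = 10^-1.11 = 0.077625, K2/[H⁺] = 10^-2.36 = 0.0043652
α₁ = 1/(1 + 0.077625 + 0.0043652) = 1/1.0820 = 0.9242; α₂ = α₁·K2/[H⁺] = 0.004034
α₁ + 2α₂ = 0.9323
DIC = CA / (α₁ + 2α₂) = 1.18 / 0.9323 = 1.27 mmol/kg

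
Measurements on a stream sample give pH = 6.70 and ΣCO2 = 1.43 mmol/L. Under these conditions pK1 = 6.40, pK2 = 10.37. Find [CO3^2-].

[CO3²⁻] = 0.204 μmol/L

α₂ = 1 / (1 + [H⁺]/K2 + [H⁺]²/(K1K2)) = 1 / (1 + 10^+3.67 + 10^+3.37)
   = 1 / (1 + 4677.4 + 2344.2) = 1/7022.6 = 0.0001424
[CO3²⁻] = α₂ × DIC = 0.0001424 × 1.43 = 0.000204 mmol/L = 0.204 μmol/L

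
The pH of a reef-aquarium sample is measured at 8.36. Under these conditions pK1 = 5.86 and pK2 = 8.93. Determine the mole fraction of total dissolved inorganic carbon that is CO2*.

α₀ = 1 / (1 + K1/[H⁺] + K1K2/[H⁺]²) = 1 / (1 + 10^+2.50 + 10^+1.93)
   = 1 / (1 + 316.23 + 85.114) = 1/402.34 = 0.002485

α₀ = 0.00249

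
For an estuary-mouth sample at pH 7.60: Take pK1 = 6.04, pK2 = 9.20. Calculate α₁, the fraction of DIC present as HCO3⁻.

α₁ = 1 / (1 + [H⁺]/K1 + K2/[H⁺]) = 1 / (1 + 10^-1.56 + 10^-1.60)
   = 1 / (1 + 0.027542 + 0.025119) = 1/1.0527 = 0.9500

α₁ = 0.950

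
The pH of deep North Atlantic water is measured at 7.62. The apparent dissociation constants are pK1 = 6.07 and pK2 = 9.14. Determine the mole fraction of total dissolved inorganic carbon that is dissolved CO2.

α₀ = 0.0266

α₀ = 1 / (1 + K1/[H⁺] + K1K2/[H⁺]²) = 1 / (1 + 10^+1.55 + 10^+0.03)
   = 1 / (1 + 35.481 + 1.0715) = 1/37.553 = 0.02663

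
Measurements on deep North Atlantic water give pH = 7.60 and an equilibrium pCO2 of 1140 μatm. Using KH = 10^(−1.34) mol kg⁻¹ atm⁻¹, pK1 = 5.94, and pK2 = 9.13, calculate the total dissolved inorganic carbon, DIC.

DIC = 2.50 mmol/kg

[CO2*] = KH · pCO2 = 10^(−1.34) × 1140×10^-6 = 5.211×10^-5 mol/kg
α₀ = 1/(1 + K1/[H⁺] + K1K2/[H⁺]²) = 1/(1 + 10^+1.66 + 10^+0.13) = 0.02081
DIC = [CO2*]/α₀ = 5.211×10^-5 / 0.02081 = 2.50 mmol/kg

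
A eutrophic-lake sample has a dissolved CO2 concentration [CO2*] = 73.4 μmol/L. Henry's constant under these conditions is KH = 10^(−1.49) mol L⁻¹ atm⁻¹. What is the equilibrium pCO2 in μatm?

KH = 10^(−1.49) = 3.236×10^-2 mol L⁻¹ atm⁻¹
pCO2 = [CO2*]/KH = 73.4×10^-6 / 3.236×10^-2 = 2.27×10^-3 atm = 2270 μatm

pCO2 = 2270 μatm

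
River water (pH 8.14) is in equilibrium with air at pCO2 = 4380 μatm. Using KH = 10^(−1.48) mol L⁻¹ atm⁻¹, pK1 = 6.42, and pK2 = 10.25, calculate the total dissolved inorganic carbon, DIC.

[CO2*] = KH · pCO2 = 10^(−1.48) × 4380×10^-6 = 1.450×10^-4 mol/L
α₀ = 1/(1 + K1/[H⁺] + K1K2/[H⁺]²) = 1/(1 + 10^+1.72 + 10^-0.39) = 0.01856
DIC = [CO2*]/α₀ = 1.450×10^-4 / 0.01856 = 7.82 mmol/L

DIC = 7.82 mmol/L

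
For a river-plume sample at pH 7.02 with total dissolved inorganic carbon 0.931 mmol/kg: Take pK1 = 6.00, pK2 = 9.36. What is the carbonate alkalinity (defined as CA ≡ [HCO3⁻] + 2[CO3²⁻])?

CA = 0.854 mmol/kg

CA = [HCO3⁻] + 2[CO3²⁻] = (α₁ + 2α₂)·DIC
At pH 7.02: [H⁺]/K1 = 10^-1.02 = 0.095499, K2/[H⁺] = 10^-2.34 = 0.0045709
α₁ = 1/(1 + 0.095499 + 0.0045709) = 1/1.1001 = 0.9090; α₂ = α₁·K2/[H⁺] = 0.004155
α₁ + 2α₂ = 0.9173
CA = 0.9173 × 0.931 = 0.854 mmol/kg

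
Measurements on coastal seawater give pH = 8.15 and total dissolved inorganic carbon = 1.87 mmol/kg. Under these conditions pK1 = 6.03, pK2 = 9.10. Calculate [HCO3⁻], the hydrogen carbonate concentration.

[HCO3⁻] = 1.67 mmol/kg

α₁ = 1 / (1 + [H⁺]/K1 + K2/[H⁺]) = 1 / (1 + 10^-2.12 + 10^-0.95)
   = 1 / (1 + 0.0075858 + 0.11220) = 1/1.1198 = 0.8930
[HCO3⁻] = α₁ × DIC = 0.8930 × 1.87 = 1.67 mmol/kg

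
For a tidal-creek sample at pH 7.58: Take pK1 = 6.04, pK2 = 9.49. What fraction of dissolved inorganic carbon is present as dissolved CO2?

α₀ = 1 / (1 + K1/[H⁺] + K1K2/[H⁺]²) = 1 / (1 + 10^+1.54 + 10^-0.37)
   = 1 / (1 + 34.674 + 0.42658) = 1/36.100 = 0.02770

α₀ = 0.0277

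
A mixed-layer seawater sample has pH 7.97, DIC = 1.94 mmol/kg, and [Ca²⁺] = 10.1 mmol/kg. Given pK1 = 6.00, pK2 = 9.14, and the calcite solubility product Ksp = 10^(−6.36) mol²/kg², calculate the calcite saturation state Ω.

α₂ = 1 / (1 + [H⁺]/K2 + [H⁺]²/(K1K2)) = 1 / (1 + 10^+1.17 + 10^-0.80)
   = 1 / (1 + 14.791 + 0.15849) = 1/15.950 = 0.06270
[CO3²⁻] = α₂ × DIC = 0.06270 × 1.94 = 0.1216 mmol/kg
Ksp = 10^(−6.36) = 4.365×10^-7
Ω = [Ca²⁺][CO3²⁻]/Ksp = (10.1×10^-3)(1.216×10^-4) / 4.365×10^-7 = 2.81

Ω = 2.81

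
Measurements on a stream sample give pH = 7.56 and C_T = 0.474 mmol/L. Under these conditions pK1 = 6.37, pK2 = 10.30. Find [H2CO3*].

[CO2*] = 0.0287 mmol/L

α₀ = 1 / (1 + K1/[H⁺] + K1K2/[H⁺]²) = 1 / (1 + 10^+1.19 + 10^-1.55)
   = 1 / (1 + 15.488 + 0.028184) = 1/16.516 = 0.06055
[CO2*] = α₀ × DIC = 0.06055 × 0.474 = 0.0287 mmol/L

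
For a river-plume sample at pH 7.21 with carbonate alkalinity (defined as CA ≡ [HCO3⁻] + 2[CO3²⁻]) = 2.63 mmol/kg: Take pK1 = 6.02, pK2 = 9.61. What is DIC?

DIC = 2.79 mmol/kg

CA = [HCO3⁻] + 2[CO3²⁻] = (α₁ + 2α₂)·DIC
At pH 7.21: [H⁺]/K1 = 10^-1.19 = 0.064565, K2/[H⁺] = 10^-2.40 = 0.0039811
α₁ = 1/(1 + 0.064565 + 0.0039811) = 1/1.0685 = 0.9359; α₂ = α₁·K2/[H⁺] = 0.003726
α₁ + 2α₂ = 0.9433
DIC = CA / (α₁ + 2α₂) = 2.63 / 0.9433 = 2.79 mmol/kg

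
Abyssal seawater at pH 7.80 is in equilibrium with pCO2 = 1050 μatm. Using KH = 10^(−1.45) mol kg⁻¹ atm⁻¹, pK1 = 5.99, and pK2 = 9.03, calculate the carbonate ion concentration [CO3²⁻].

[CO2*] = KH · pCO2 = 10^(−1.45) × 1050×10^-6 = 3.726×10^-5 mol/kg
α₀ = 1/(1 + K1/[H⁺] + K1K2/[H⁺]²) = 1/(1 + 10^+1.81 + 10^+0.58) = 0.01442
DIC = [CO2*]/α₀ = 3.726×10^-5 / 0.01442 = 2.584 mmol/kg
[CO3²⁻] = α₂·DIC; α₂ = 0.05481, so [CO3²⁻] = 0.05481 × 2.584 = 0.142 mmol/kg

[CO3²⁻] = 0.142 mmol/kg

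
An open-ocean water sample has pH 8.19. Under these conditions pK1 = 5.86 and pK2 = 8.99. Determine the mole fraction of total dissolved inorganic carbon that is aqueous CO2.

α₀ = 0.00402

α₀ = 1 / (1 + K1/[H⁺] + K1K2/[H⁺]²) = 1 / (1 + 10^+2.33 + 10^+1.53)
   = 1 / (1 + 213.80 + 33.884) = 1/248.68 = 0.004021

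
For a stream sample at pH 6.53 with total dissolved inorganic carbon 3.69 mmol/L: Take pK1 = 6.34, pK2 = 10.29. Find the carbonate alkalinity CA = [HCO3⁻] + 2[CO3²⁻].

CA = 2.24 mmol/L

CA = [HCO3⁻] + 2[CO3²⁻] = (α₁ + 2α₂)·DIC
At pH 6.53: [H⁺]/K1 = 10^-0.19 = 0.64565, K2/[H⁺] = 10^-3.76 = 0.00017378
α₁ = 1/(1 + 0.64565 + 0.00017378) = 1/1.6458 = 0.6076; α₂ = α₁·K2/[H⁺] = 0.0001056
α₁ + 2α₂ = 0.6078
CA = 0.6078 × 3.69 = 2.24 mmol/L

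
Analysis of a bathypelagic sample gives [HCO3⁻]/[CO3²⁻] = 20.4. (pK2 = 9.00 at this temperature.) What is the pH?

pH = 7.69

From K2 = [H⁺][CO3²⁻]/[HCO3⁻]:  pH = pK2 − log₁₀([HCO3⁻]/[CO3²⁻])
log₁₀(20.4) = +1.310
pH = 9.00 − (+1.310) = 7.69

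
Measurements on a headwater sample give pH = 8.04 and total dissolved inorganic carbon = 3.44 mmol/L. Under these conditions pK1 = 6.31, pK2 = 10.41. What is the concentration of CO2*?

α₀ = 1 / (1 + K1/[H⁺] + K1K2/[H⁺]²) = 1 / (1 + 10^+1.73 + 10^-0.64)
   = 1 / (1 + 53.703 + 0.22909) = 1/54.932 = 0.01820
[CO2*] = α₀ × DIC = 0.01820 × 3.44 = 0.0626 mmol/L

[CO2*] = 0.0626 mmol/L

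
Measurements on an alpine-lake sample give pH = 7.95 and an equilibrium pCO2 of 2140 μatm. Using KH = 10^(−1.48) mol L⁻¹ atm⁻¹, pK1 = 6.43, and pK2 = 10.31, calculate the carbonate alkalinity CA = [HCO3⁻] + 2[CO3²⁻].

[CO2*] = KH · pCO2 = 10^(−1.48) × 2140×10^-6 = 7.086×10^-5 mol/L
α₀ = 1/(1 + K1/[H⁺] + K1K2/[H⁺]²) = 1/(1 + 10^+1.52 + 10^-0.84) = 0.02919
DIC = [CO2*]/α₀ = 7.086×10^-5 / 0.02919 = 2.428 mmol/L
CA = (α₁ + 2α₂)·DIC = (0.9666 + 2×0.004219) × 2.428 = 2.37 mmol/L

CA = 2.37 mmol/L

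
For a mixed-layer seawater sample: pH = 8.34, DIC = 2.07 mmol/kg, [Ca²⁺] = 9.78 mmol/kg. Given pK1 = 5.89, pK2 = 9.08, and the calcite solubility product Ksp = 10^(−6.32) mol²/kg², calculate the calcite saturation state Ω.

α₂ = 1 / (1 + [H⁺]/K2 + [H⁺]²/(K1K2)) = 1 / (1 + 10^+0.74 + 10^-1.71)
   = 1 / (1 + 5.4954 + 0.019498) = 1/6.5149 = 0.1535
[CO3²⁻] = α₂ × DIC = 0.1535 × 2.07 = 0.3177 mmol/kg
Ksp = 10^(−6.32) = 4.786×10^-7
Ω = [Ca²⁺][CO3²⁻]/Ksp = (9.78×10^-3)(3.177×10^-4) / 4.786×10^-7 = 6.49

Ω = 6.49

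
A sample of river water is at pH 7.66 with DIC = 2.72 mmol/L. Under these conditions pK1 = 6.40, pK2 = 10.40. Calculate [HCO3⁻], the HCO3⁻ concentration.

α₁ = 1 / (1 + [H⁺]/K1 + K2/[H⁺]) = 1 / (1 + 10^-1.26 + 10^-2.74)
   = 1 / (1 + 0.054954 + 0.0018197) = 1/1.0568 = 0.9463
[HCO3⁻] = α₁ × DIC = 0.9463 × 2.72 = 2.57 mmol/L

[HCO3⁻] = 2.57 mmol/L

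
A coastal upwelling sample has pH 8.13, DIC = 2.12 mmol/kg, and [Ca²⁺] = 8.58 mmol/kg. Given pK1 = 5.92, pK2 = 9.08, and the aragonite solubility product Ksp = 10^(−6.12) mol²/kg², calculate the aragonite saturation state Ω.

α₂ = 1 / (1 + [H⁺]/K2 + [H⁺]²/(K1K2)) = 1 / (1 + 10^+0.95 + 10^-1.26)
   = 1 / (1 + 8.9125 + 0.054954) = 1/9.9675 = 0.1003
[CO3²⁻] = α₂ × DIC = 0.1003 × 2.12 = 0.2127 mmol/kg
Ksp = 10^(−6.12) = 7.586×10^-7
Ω = [Ca²⁺][CO3²⁻]/Ksp = (8.58×10^-3)(2.127×10^-4) / 7.586×10^-7 = 2.41

Ω = 2.41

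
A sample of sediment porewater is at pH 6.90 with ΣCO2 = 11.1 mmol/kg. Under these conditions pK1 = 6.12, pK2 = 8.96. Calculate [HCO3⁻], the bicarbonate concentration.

[HCO3⁻] = 9.45 mmol/kg

α₁ = 1 / (1 + [H⁺]/K1 + K2/[H⁺]) = 1 / (1 + 10^-0.78 + 10^-2.06)
   = 1 / (1 + 0.16596 + 0.0087096) = 1/1.1747 = 0.8513
[HCO3⁻] = α₁ × DIC = 0.8513 × 11.1 = 9.45 mmol/kg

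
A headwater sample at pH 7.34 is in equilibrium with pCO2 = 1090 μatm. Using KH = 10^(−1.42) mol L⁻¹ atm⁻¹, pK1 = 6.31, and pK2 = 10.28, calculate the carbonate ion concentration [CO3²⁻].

[CO3²⁻] = 0.510 μmol/L

[CO2*] = KH · pCO2 = 10^(−1.42) × 1090×10^-6 = 4.144×10^-5 mol/L
α₀ = 1/(1 + K1/[H⁺] + K1K2/[H⁺]²) = 1/(1 + 10^+1.03 + 10^-1.91) = 0.08527
DIC = [CO2*]/α₀ = 4.144×10^-5 / 0.08527 = 0.4860 mmol/L
[CO3²⁻] = α₂·DIC; α₂ = 0.001049, so [CO3²⁻] = 0.001049 × 0.4860 = 0.000510 mmol/L = 0.510 μmol/L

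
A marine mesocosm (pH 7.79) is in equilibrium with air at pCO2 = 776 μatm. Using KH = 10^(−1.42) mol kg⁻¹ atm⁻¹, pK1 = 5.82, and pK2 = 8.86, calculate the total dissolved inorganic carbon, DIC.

[CO2*] = KH · pCO2 = 10^(−1.42) × 776×10^-6 = 2.950×10^-5 mol/kg
α₀ = 1/(1 + K1/[H⁺] + K1K2/[H⁺]²) = 1/(1 + 10^+1.97 + 10^+0.90) = 0.009778
DIC = [CO2*]/α₀ = 2.950×10^-5 / 0.009778 = 3.02 mmol/kg

DIC = 3.02 mmol/kg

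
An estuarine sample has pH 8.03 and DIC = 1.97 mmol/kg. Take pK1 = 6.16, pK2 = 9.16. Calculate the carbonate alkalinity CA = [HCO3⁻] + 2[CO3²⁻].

CA = 2.08 mmol/kg

CA = [HCO3⁻] + 2[CO3²⁻] = (α₁ + 2α₂)·DIC
At pH 8.03: [H⁺]/K1 = 10^-1.87 = 0.013490, K2/[H⁺] = 10^-1.13 = 0.074131
α₁ = 1/(1 + 0.013490 + 0.074131) = 1/1.0876 = 0.9194; α₂ = α₁·K2/[H⁺] = 0.06816
α₁ + 2α₂ = 1.0558
CA = 1.0558 × 1.97 = 2.08 mmol/kg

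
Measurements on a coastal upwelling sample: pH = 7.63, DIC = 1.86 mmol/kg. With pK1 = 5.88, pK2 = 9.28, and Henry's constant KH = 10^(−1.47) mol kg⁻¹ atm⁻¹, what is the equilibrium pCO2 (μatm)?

α₀ = 1 / (1 + K1/[H⁺] + K1K2/[H⁺]²) = 1 / (1 + 10^+1.75 + 10^+0.10)
   = 1 / (1 + 56.234 + 1.2589) = 1/58.493 = 0.01710
[CO2*] = α₀ × DIC = 0.01710 × 1.86 = 0.03180 mmol/kg
pCO2 = [CO2*]/KH = 3.180×10^-5 / 3.388×10^-2 = 938 μatm

pCO2 = 938 μatm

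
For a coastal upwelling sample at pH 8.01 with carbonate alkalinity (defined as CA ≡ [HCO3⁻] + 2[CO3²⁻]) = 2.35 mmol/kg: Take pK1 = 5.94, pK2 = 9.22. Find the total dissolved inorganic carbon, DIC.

DIC = 2.24 mmol/kg

CA = [HCO3⁻] + 2[CO3²⁻] = (α₁ + 2α₂)·DIC
At pH 8.01: [H⁺]/K1 = 10^-2.07 = 0.0085114, K2/[H⁺] = 10^-1.21 = 0.061660
α₁ = 1/(1 + 0.0085114 + 0.061660) = 1/1.0702 = 0.9344; α₂ = α₁·K2/[H⁺] = 0.05762
α₁ + 2α₂ = 1.0497
DIC = CA / (α₁ + 2α₂) = 2.35 / 1.0497 = 2.24 mmol/kg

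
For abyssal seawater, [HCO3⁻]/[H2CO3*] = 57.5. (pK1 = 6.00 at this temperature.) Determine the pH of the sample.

pH = 7.76

From K1 = [H⁺][HCO3⁻]/[H2CO3*]:  pH = pK1 + log₁₀([HCO3⁻]/[H2CO3*])
log₁₀(57.5) = +1.760
pH = 6.00 + (+1.760) = 7.76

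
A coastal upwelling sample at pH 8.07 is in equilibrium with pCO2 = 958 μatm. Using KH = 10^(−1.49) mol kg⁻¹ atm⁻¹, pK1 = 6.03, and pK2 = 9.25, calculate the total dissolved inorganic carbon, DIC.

DIC = 3.65 mmol/kg

[CO2*] = KH · pCO2 = 10^(−1.49) × 958×10^-6 = 3.100×10^-5 mol/kg
α₀ = 1/(1 + K1/[H⁺] + K1K2/[H⁺]²) = 1/(1 + 10^+2.04 + 10^+0.86) = 0.008482
DIC = [CO2*]/α₀ = 3.100×10^-5 / 0.008482 = 3.65 mmol/kg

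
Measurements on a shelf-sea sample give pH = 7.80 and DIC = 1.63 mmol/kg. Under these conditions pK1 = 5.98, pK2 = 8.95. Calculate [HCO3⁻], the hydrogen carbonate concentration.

α₁ = 1 / (1 + [H⁺]/K1 + K2/[H⁺]) = 1 / (1 + 10^-1.82 + 10^-1.15)
   = 1 / (1 + 0.015136 + 0.070795) = 1/1.0859 = 0.9209
[HCO3⁻] = α₁ × DIC = 0.9209 × 1.63 = 1.50 mmol/kg

[HCO3⁻] = 1.50 mmol/kg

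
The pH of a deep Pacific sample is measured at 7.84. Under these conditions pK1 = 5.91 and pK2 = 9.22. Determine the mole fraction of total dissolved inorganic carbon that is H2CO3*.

α₀ = 0.0112

α₀ = 1 / (1 + K1/[H⁺] + K1K2/[H⁺]²) = 1 / (1 + 10^+1.93 + 10^+0.55)
   = 1 / (1 + 85.114 + 3.5481) = 1/89.662 = 0.01115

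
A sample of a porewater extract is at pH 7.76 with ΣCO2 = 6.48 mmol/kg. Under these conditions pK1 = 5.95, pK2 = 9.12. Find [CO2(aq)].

[CO2*] = 0.0948 mmol/kg

α₀ = 1 / (1 + K1/[H⁺] + K1K2/[H⁺]²) = 1 / (1 + 10^+1.81 + 10^+0.45)
   = 1 / (1 + 64.565 + 2.8184) = 1/68.384 = 0.01462
[CO2*] = α₀ × DIC = 0.01462 × 6.48 = 0.0948 mmol/kg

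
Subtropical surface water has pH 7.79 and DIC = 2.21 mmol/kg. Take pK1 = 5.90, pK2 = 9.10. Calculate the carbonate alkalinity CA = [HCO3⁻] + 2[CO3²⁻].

CA = [HCO3⁻] + 2[CO3²⁻] = (α₁ + 2α₂)·DIC
At pH 7.79: [H⁺]/K1 = 10^-1.89 = 0.012882, K2/[H⁺] = 10^-1.31 = 0.048978
α₁ = 1/(1 + 0.012882 + 0.048978) = 1/1.0619 = 0.9417; α₂ = α₁·K2/[H⁺] = 0.04612
α₁ + 2α₂ = 1.0340
CA = 1.0340 × 2.21 = 2.29 mmol/kg

CA = 2.29 mmol/kg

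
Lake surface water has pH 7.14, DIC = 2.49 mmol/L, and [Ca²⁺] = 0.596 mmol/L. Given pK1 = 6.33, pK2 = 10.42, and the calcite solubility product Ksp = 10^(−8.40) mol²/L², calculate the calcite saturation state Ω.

Ω = 0.169

α₂ = 1 / (1 + [H⁺]/K2 + [H⁺]²/(K1K2)) = 1 / (1 + 10^+3.28 + 10^+2.47)
   = 1 / (1 + 1905.5 + 295.12) = 1/2201.6 = 0.0004542
[CO3²⁻] = α₂ × DIC = 0.0004542 × 2.49 = 0.001131 mmol/L = 1.131 μmol/L
Ksp = 10^(−8.40) = 3.981×10^-9
Ω = [Ca²⁺][CO3²⁻]/Ksp = (0.596×10^-3)(1.131×10^-6) / 3.981×10^-9 = 0.169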